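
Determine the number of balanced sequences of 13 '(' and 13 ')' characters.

Balanced strings of n pairs of brackets are counted by C_n; here n = 13.
C_13 = C_12 · 2(2·12+1)/(12+2) = 208012 · 50/14 = 742900.

742900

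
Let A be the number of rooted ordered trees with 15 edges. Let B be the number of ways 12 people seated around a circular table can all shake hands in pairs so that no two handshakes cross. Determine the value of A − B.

9694713

Rooted ordered trees with n edges are counted by C_n; here n = 15. So A = C_15 = 9694845.
Non-crossing handshake pairings of 2n people are counted by C_n; 12 people gives n = 6. So B = C_6 = 132.
A − B = 9694845 − 132 = 9694713.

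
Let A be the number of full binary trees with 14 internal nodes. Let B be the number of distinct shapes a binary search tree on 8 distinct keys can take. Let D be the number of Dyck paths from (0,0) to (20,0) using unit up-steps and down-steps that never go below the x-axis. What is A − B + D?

2689806

Full binary trees with n internal nodes are counted by C_n; here n = 14. So A = C_14 = 2674440.
Rooted binary trees with 8 nodes (each child slot possibly empty) number C_8. So B = C_8 = 1430.
A Dyck path with 10 up-steps and 10 down-steps has semilength 10, so there are C_10 of them. So D = C_10 = 16796.
A − B + D = 2674440 − 1430 + 16796 = 2689806.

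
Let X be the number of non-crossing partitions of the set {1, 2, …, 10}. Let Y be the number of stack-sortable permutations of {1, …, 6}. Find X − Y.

Non-crossing partitions of an n-element set are counted by C_n; here n = 10. So X = C_10 = 16796.
Stack-sortable permutations are exactly the 231-avoiding ones, counted by C_n; here n = 6. So Y = C_6 = 132.
X − Y = 16796 − 132 = 16664.

16664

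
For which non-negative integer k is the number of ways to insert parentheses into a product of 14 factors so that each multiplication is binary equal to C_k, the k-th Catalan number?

Parenthesizations of m factors correspond to full binary trees with m leaves, counted by C_{m−1}; m = 14 gives C_13.

13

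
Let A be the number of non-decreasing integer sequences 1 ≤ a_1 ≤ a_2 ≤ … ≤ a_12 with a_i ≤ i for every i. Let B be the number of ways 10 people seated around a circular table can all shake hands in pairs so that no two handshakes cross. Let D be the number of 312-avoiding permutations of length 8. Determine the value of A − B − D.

Such sub-staircase sequences of length n are counted by C_n; here n = 12. So A = C_12 = 208012.
Non-crossing handshake pairings of 2n people are counted by C_n; 10 people gives n = 5. So B = C_5 = 42.
For any fixed pattern of length 3, the pattern-avoiding permutations of [8] number C_8. So D = C_8 = 1430.
A − B − D = 208012 − 42 − 1430 = 206540.

206540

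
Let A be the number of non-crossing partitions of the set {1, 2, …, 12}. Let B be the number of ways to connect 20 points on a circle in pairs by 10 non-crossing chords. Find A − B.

The non-crossing partitions of [12] form a lattice of size C_12. So A = C_12 = 208012.
Non-crossing perfect matchings of 2n points on a circle are counted by C_n; with 20 points, n = 10. So B = C_10 = 16796.
A − B = 208012 − 16796 = 191216.

191216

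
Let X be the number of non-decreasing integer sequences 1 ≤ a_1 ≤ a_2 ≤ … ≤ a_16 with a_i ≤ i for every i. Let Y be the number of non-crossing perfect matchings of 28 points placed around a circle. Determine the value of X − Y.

Such sub-staircase sequences of length n are counted by C_n; here n = 16. So X = C_16 = 35357670.
Pairing 28 circle points by 14 non-crossing chords gives C_14 matchings. So Y = C_14 = 2674440.
X − Y = 35357670 − 2674440 = 32683230.

32683230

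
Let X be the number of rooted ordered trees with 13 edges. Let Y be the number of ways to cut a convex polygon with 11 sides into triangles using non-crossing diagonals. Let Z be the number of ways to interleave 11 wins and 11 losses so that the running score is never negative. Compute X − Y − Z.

Rooted ordered trees with n edges are counted by C_n; here n = 13. So X = C_13 = 742900.
The number of triangulations of an 11-gon is the Catalan number C_9 (index = sides − 2). So Y = C_9 = 4862.
Reading a vote for the leader as '(' and for the other as ')' turns such a sequence into a balanced string of 11 pairs, so the count is C_11. So Z = C_11 = 58786.
X − Y − Z = 742900 − 4862 − 58786 = 679252.

679252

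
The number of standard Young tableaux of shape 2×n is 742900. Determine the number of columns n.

13

Standard Young tableaux of shape 2×n are counted by C_n. Since C_13 = 742900, the index is 13.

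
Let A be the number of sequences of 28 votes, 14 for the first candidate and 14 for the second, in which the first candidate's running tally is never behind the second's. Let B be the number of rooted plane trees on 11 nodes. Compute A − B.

Ballot sequences with n votes each where one side never trails are Dyck words, counted by C_n; here n = 14. So A = C_14 = 2674440.
Rooted ordered (plane) trees on m nodes have m−1 edges and are counted by C_{m−1}; m = 11 gives C_10. So B = C_10 = 16796.
A − B = 2674440 − 16796 = 2657644.

2657644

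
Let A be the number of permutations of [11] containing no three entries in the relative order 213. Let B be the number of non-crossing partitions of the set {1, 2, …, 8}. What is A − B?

Permutations of [n] avoiding any single length-3 pattern are counted by C_n; here n = 11. So A = C_11 = 58786.
Non-crossing partitions of an n-element set are counted by C_n; here n = 8. So B = C_8 = 1430.
A − B = 58786 − 1430 = 57356.

57356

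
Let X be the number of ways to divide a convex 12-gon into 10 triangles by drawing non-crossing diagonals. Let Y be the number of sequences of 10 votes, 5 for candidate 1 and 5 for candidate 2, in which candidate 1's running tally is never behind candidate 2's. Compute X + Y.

16838

Triangulations of a convex m-gon are counted by C_{m−2}; with m = 12 this is C_10. So X = C_10 = 16796.
Reading a vote for the leader as '(' and for the other as ')' turns such a sequence into a balanced string of 5 pairs, so the count is C_5. So Y = C_5 = 42.
X + Y = 16796 + 42 = 16838.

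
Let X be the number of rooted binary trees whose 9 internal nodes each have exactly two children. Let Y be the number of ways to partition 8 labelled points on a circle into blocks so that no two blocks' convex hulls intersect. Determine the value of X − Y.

3432

The number of full binary trees on 9 internal nodes is the Catalan number C_9. So X = C_9 = 4862.
The non-crossing partitions of [8] form a lattice of size C_8. So Y = C_8 = 1430.
X − Y = 4862 − 1430 = 3432.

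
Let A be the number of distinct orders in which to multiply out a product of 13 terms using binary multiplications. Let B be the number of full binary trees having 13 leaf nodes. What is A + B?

416024

Parenthesizations of m factors correspond to full binary trees with m leaves, counted by C_{m−1}; m = 13 gives C_12. So A = C_12 = 208012.
A full binary tree with L leaves has L−1 internal nodes and is counted by C_{L−1}; L = 13 gives C_12. So B = C_12 = 208012.
A + B = 208012 + 208012 = 416024.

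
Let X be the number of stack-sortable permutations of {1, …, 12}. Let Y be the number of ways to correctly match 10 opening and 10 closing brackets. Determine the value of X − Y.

By Knuth's characterisation, the stack-sortable permutations of length 12 are the 231-avoiders, numbering C_12. So X = C_12 = 208012.
A balanced arrangement of 10 bracket pairs is a Dyck word of semilength 10, so the count is C_10. So Y = C_10 = 16796.
X − Y = 208012 − 16796 = 191216.

191216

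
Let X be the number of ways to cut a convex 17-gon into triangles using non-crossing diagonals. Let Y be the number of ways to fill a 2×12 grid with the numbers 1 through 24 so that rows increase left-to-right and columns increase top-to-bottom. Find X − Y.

9486833

The number of triangulations of a 17-gon is the Catalan number C_15 (index = sides − 2). So X = C_15 = 9694845.
Standard Young tableaux of shape 2×n are counted by C_n; here n = 12. So Y = C_12 = 208012.
X − Y = 9694845 − 208012 = 9486833.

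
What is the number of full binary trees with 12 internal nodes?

208012

The number of full binary trees on 12 internal nodes is the Catalan number C_12.
C_12 = C(24,12)/13 = 2704156/13 = 208012.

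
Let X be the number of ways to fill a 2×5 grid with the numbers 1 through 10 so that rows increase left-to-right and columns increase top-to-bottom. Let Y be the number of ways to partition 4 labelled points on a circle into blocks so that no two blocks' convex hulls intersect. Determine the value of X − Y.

Standard Young tableaux of shape 2×n are counted by C_n; here n = 5. So X = C_5 = 42.
The non-crossing partitions of [4] form a lattice of size C_4. So Y = C_4 = 14.
X − Y = 42 − 14 = 28.

28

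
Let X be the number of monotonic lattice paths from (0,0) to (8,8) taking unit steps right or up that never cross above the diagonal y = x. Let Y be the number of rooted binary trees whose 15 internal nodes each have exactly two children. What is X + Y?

Sub-diagonal monotone paths from (0,0) to (8,8) biject with Dyck paths of semilength 8, giving C_8. So X = C_8 = 1430.
Full binary trees with n internal nodes are counted by C_n; here n = 15. So Y = C_15 = 9694845.
X + Y = 1430 + 9694845 = 9696275.

9696275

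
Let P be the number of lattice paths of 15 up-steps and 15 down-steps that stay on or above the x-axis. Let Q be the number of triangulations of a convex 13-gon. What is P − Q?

9636059

A Dyck path with 15 up-steps and 15 down-steps has semilength 15, so there are C_15 of them. So P = C_15 = 9694845.
The number of triangulations of a 13-gon is the Catalan number C_11 (index = sides − 2). So Q = C_11 = 58786.
P − Q = 9694845 − 58786 = 9636059.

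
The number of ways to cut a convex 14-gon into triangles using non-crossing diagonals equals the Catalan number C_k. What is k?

A convex 14-gon is triangulated into 12 triangles, and the number of such triangulations is the Catalan number C_{14−2} = C_12.

12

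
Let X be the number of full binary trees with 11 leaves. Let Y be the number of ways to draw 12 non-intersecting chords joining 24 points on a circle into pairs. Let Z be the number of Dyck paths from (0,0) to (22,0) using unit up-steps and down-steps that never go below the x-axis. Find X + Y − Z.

A full binary tree with L leaves has L−1 internal nodes and is counted by C_{L−1}; L = 11 gives C_10. So X = C_10 = 16796.
Non-crossing perfect matchings of 2n points on a circle are counted by C_n; with 24 points, n = 12. So Y = C_12 = 208012.
Paths of 11 up- and 11 down-steps that never dip below the axis are Dyck paths; their count is C_11. So Z = C_11 = 58786.
X + Y − Z = 16796 + 208012 − 58786 = 166022.

166022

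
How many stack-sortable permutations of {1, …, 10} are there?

Stack-sortable permutations are exactly the 231-avoiding ones, counted by C_n; here n = 10.
C_10 = 16796.

16796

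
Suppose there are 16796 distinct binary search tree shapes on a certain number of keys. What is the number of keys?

10

Binary search tree shapes on n keys are counted by C_n; 16796 = C_10.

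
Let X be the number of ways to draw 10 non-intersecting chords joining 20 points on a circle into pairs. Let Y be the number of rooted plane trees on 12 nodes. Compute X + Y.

Non-crossing perfect matchings of 2n points on a circle are counted by C_n; with 20 points, n = 10. So X = C_10 = 16796.
Rooted ordered (plane) trees on m nodes have m−1 edges and are counted by C_{m−1}; m = 12 gives C_11. So Y = C_11 = 58786.
X + Y = 16796 + 58786 = 75582.

75582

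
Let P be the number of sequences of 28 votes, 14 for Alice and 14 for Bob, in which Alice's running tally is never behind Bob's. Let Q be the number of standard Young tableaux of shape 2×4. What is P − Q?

Reading a vote for the leader as '(' and for the other as ')' turns such a sequence into a balanced string of 14 pairs, so the count is C_14. So P = C_14 = 2674440.
By the hook-length formula (or a Dyck-path bijection), SYT of shape 2×4 number C_4. So Q = C_4 = 14.
P − Q = 2674440 − 14 = 2674426.

2674426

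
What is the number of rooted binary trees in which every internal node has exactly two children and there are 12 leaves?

58786

Full binary trees with 12 leaves have 12−1 = 11 internal nodes, so there are C_11 of them.
C_11 = C(22,11)/12 = 705432/12 = 58786.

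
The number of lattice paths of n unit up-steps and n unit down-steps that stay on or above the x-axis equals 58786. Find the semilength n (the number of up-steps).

11

Dyck paths of semilength n are counted by C_n, and C_11 = 58786.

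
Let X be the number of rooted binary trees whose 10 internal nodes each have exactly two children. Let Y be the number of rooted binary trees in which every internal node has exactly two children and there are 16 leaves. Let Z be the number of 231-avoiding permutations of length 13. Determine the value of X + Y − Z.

Full binary trees with n internal nodes are counted by C_n; here n = 10. So X = C_10 = 16796.
Full binary trees with 16 leaves have 16−1 = 15 internal nodes, so there are C_15 of them. So Y = C_15 = 9694845.
For any fixed pattern of length 3, the pattern-avoiding permutations of [13] number C_13. So Z = C_13 = 742900.
X + Y − Z = 16796 + 9694845 − 742900 = 8968741.

8968741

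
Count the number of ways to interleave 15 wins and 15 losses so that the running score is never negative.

Ballot sequences with n votes each where one side never trails are Dyck words, counted by C_n; here n = 15.
C_15 = C(30,15)/16 = 155117520/16 = 9694845.

9694845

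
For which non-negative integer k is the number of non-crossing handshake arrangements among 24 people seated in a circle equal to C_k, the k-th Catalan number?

12

With 24 = 2·12 people, non-crossing handshake pairings are non-crossing perfect matchings on a circle, counted by C_12.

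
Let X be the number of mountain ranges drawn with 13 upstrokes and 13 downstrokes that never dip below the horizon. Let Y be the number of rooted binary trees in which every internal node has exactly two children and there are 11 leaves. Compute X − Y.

Paths of 13 up- and 13 down-steps that never dip below the axis are Dyck paths; their count is C_13. So X = C_13 = 742900.
Full binary trees with 11 leaves have 11−1 = 10 internal nodes, so there are C_10 of them. So Y = C_10 = 16796.
X − Y = 742900 − 16796 = 726104.

726104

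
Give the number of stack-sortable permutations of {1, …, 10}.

16796

By Knuth's characterisation, the stack-sortable permutations of length 10 are the 231-avoiders, numbering C_10.
C_10 = C(20,10)/11 = 184756/11 = 16796.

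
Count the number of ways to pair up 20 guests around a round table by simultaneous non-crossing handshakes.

16796

With 20 = 2·10 people, non-crossing handshake pairings are non-crossing perfect matchings on a circle, counted by C_10.
C_10 = C(20,10)/11 = 184756/11 = 16796.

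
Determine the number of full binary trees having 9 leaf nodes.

Full binary trees with 9 leaves have 9−1 = 8 internal nodes, so there are C_8 of them.
C_8 = C(16,8)/9 = 12870/9 = 1430.

1430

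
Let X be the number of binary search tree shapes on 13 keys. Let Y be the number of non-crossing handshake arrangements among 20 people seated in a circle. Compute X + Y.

759696

Rooted binary trees with 13 nodes (each child slot possibly empty) number C_13. So X = C_13 = 742900.
Non-crossing handshake pairings of 2n people are counted by C_n; 20 people gives n = 10. So Y = C_10 = 16796.
X + Y = 742900 + 16796 = 759696.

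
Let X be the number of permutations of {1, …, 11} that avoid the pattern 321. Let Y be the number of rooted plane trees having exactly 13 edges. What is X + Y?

801686

Permutations of [n] avoiding any single length-3 pattern are counted by C_n; here n = 11. So X = C_11 = 58786.
A rooted plane tree with 13 edges has 14 nodes, and the count is C_13. So Y = C_13 = 742900.
X + Y = 58786 + 742900 = 801686.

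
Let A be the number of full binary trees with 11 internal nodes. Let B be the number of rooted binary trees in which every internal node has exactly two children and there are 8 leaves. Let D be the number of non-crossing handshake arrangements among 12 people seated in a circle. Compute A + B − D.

The number of full binary trees on 11 internal nodes is the Catalan number C_11. So A = C_11 = 58786.
A full binary tree with L leaves has L−1 internal nodes and is counted by C_{L−1}; L = 8 gives C_7. So B = C_7 = 429.
With 12 = 2·6 people, non-crossing handshake pairings are non-crossing perfect matchings on a circle, counted by C_6. So D = C_6 = 132.
A + B − D = 58786 + 429 − 132 = 59083.

59083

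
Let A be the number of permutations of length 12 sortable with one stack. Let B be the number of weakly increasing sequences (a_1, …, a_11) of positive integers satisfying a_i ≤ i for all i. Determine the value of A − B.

By Knuth's characterisation, the stack-sortable permutations of length 12 are the 231-avoiders, numbering C_12. So A = C_12 = 208012.
Weakly increasing sequences with a_i ≤ i biject with Dyck paths of semilength 11, so there are C_11. So B = C_11 = 58786.
A − B = 208012 − 58786 = 149226.

149226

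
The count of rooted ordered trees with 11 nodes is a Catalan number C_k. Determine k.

10

Rooted ordered (plane) trees on m nodes have m−1 edges and are counted by C_{m−1}; m = 11 gives C_10.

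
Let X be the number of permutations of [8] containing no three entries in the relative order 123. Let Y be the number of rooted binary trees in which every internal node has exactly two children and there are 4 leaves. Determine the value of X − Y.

1425

Permutations of [n] avoiding any single length-3 pattern are counted by C_n; here n = 8. So X = C_8 = 1430.
Full binary trees with 4 leaves have 4−1 = 3 internal nodes, so there are C_3 of them. So Y = C_3 = 5.
X − Y = 1430 − 5 = 1425.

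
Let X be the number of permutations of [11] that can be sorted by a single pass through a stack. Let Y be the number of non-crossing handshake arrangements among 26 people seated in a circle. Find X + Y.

801686

Stack-sortable permutations are exactly the 231-avoiding ones, counted by C_n; here n = 11. So X = C_11 = 58786.
Non-crossing handshake pairings of 2n people are counted by C_n; 26 people gives n = 13. So Y = C_13 = 742900.
X + Y = 58786 + 742900 = 801686.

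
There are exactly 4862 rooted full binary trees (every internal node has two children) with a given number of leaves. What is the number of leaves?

Full binary trees with L leaves are counted by C_{L−1}; 4862 = C_9.
So the index is 9, and the number of leaves is 9 + 1 = 10.

10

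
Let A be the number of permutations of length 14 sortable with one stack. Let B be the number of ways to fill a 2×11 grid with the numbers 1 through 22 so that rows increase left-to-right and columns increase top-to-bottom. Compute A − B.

By Knuth's characterisation, the stack-sortable permutations of length 14 are the 231-avoiders, numbering C_14. So A = C_14 = 2674440.
Standard Young tableaux of shape 2×n are counted by C_n; here n = 11. So B = C_11 = 58786.
A − B = 2674440 − 58786 = 2615654.

2615654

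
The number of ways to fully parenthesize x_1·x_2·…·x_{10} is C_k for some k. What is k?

Ways to associate a product of 10 factors correspond to binary trees on 10 leaves, so the count is C_9.

9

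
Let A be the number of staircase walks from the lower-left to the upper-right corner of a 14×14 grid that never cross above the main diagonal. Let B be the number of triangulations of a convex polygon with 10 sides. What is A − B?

2673010

Monotone paths in an n×n grid that stay weakly below the diagonal are counted by C_n; here n = 14. So A = C_14 = 2674440.
Triangulations of a convex m-gon are counted by C_{m−2}; with m = 10 this is C_8. So B = C_8 = 1430.
A − B = 2674440 − 1430 = 2673010.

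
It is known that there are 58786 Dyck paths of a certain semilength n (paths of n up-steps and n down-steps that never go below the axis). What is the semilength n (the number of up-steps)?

11

Dyck paths of semilength n are counted by C_n. The Catalan number equal to 58786 is C_11.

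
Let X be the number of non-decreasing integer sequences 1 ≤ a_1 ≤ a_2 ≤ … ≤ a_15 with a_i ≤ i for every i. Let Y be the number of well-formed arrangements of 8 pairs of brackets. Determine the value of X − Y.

Such sub-staircase sequences of length n are counted by C_n; here n = 15. So X = C_15 = 9694845.
With 8 pairs the number of balanced bracket strings is the Catalan number C_8. So Y = C_8 = 1430.
X − Y = 9694845 − 1430 = 9693415.

9693415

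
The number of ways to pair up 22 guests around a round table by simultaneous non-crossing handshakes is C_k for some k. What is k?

Non-crossing handshake pairings of 2n people are counted by C_n; 22 people gives n = 11.

11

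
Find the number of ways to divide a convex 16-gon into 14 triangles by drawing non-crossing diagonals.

The number of triangulations of a 16-gon is the Catalan number C_14 (index = sides − 2).
C_14 = 2674440.

2674440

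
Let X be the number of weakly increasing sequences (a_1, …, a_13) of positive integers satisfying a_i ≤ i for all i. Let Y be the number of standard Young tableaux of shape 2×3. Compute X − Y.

742895

Such sub-staircase sequences of length n are counted by C_n; here n = 13. So X = C_13 = 742900.
Standard Young tableaux of shape 2×n are counted by C_n; here n = 3. So Y = C_3 = 5.
X − Y = 742900 − 5 = 742895.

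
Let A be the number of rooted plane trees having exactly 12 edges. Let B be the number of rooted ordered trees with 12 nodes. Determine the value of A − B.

149226

A rooted plane tree with 12 edges has 13 nodes, and the count is C_12. So A = C_12 = 208012.
Rooted ordered (plane) trees on m nodes have m−1 edges and are counted by C_{m−1}; m = 12 gives C_11. So B = C_11 = 58786.
A − B = 208012 − 58786 = 149226.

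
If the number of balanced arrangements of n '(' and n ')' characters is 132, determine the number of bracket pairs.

Balanced strings of n bracket-pairs are counted by C_n. Since C_6 = 132, the index is 6.

6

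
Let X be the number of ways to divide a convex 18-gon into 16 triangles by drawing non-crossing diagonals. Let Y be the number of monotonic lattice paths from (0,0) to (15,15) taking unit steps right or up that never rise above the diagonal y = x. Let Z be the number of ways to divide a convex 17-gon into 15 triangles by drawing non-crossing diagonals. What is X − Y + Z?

Triangulations of a convex m-gon are counted by C_{m−2}; with m = 18 this is C_16. So X = C_16 = 35357670.
Monotone paths in an n×n grid that stay weakly below the diagonal are counted by C_n; here n = 15. So Y = C_15 = 9694845.
A convex 17-gon is triangulated into 15 triangles, and the number of such triangulations is the Catalan number C_{17−2} = C_15. So Z = C_15 = 9694845.
X − Y + Z = 35357670 − 9694845 + 9694845 = 35357670.

35357670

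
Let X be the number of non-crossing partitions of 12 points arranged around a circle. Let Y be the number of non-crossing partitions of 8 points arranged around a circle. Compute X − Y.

206582

The non-crossing partitions of [12] form a lattice of size C_12. So X = C_12 = 208012.
The non-crossing partitions of [8] form a lattice of size C_8. So Y = C_8 = 1430.
X − Y = 208012 − 1430 = 206582.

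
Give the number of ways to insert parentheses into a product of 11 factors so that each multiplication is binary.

Bracketing 11 factors into binary products is counted by C_{11−1} = C_10.
C_10 = 16796.

16796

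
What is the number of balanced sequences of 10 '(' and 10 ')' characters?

16796

Balanced strings of n pairs of brackets are counted by C_n; here n = 10.
C_10 = C(20,10)/11 = 184756/11 = 16796.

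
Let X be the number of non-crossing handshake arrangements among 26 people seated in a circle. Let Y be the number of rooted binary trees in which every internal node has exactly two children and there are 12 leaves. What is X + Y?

With 26 = 2·13 people, non-crossing handshake pairings are non-crossing perfect matchings on a circle, counted by C_13. So X = C_13 = 742900.
Full binary trees with 12 leaves have 12−1 = 11 internal nodes, so there are C_11 of them. So Y = C_11 = 58786.
X + Y = 742900 + 58786 = 801686.

801686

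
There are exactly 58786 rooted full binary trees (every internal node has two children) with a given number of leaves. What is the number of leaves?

12

Full binary trees with L leaves are counted by C_{L−1}. Since C_11 = 58786, the index is 11.
So the index is 11, and the number of leaves is 11 + 1 = 12.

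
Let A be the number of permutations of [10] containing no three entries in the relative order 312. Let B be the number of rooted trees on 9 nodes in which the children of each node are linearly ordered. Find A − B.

15366

Permutations of [n] avoiding any single length-3 pattern are counted by C_n; here n = 10. So A = C_10 = 16796.
A rooted plane tree on 9 nodes has 8 edges, and such trees are counted by C_8. So B = C_8 = 1430.
A − B = 16796 − 1430 = 15366.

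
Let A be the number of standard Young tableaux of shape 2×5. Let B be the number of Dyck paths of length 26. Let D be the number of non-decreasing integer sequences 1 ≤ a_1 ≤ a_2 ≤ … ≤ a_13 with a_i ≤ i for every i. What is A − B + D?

Standard Young tableaux of shape 2×n are counted by C_n; here n = 5. So A = C_5 = 42.
Dyck paths of semilength n (length 2n) are counted by C_n; here n = 13. So B = C_13 = 742900.
Such sub-staircase sequences of length n are counted by C_n; here n = 13. So D = C_13 = 742900.
A − B + D = 42 − 742900 + 742900 = 42.

42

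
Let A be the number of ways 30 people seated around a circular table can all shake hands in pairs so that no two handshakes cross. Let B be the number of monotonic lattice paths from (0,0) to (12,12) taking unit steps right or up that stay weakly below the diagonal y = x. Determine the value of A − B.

9486833

Non-crossing handshake pairings of 2n people are counted by C_n; 30 people gives n = 15. So A = C_15 = 9694845.
Sub-diagonal monotone paths from (0,0) to (12,12) biject with Dyck paths of semilength 12, giving C_12. So B = C_12 = 208012.
A − B = 9694845 − 208012 = 9486833.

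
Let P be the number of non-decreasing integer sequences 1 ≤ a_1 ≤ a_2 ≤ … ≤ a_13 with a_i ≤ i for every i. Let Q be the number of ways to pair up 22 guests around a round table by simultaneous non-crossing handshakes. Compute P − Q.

684114

Weakly increasing sequences with a_i ≤ i biject with Dyck paths of semilength 13, so there are C_13. So P = C_13 = 742900.
Non-crossing handshake pairings of 2n people are counted by C_n; 22 people gives n = 11. So Q = C_11 = 58786.
P − Q = 742900 − 58786 = 684114.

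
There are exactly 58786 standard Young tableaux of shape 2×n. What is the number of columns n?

Standard Young tableaux of shape 2×n are counted by C_n. The Catalan number equal to 58786 is C_11.

11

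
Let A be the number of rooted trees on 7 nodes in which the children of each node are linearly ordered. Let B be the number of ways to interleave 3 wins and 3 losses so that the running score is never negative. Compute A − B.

A rooted plane tree on 7 nodes has 6 edges, and such trees are counted by C_6. So A = C_6 = 132.
Ballot sequences with n votes each where one side never trails are Dyck words, counted by C_n; here n = 3. So B = C_3 = 5.
A − B = 132 − 5 = 127.

127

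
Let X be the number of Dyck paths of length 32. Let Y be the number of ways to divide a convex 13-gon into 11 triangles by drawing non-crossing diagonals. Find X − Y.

Paths of 16 up- and 16 down-steps that never dip below the axis are Dyck paths; their count is C_16. So X = C_16 = 35357670.
Triangulations of a convex m-gon are counted by C_{m−2}; with m = 13 this is C_11. So Y = C_11 = 58786.
X − Y = 35357670 − 58786 = 35298884.

35298884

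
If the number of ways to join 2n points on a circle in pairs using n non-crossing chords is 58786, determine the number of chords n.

11

Non-crossing pairings of 2n points on a circle are counted by C_n; 58786 = C_11.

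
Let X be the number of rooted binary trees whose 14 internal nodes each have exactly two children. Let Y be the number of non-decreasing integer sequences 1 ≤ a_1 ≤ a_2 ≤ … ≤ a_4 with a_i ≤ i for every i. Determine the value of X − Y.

Full binary trees with n internal nodes are counted by C_n; here n = 14. So X = C_14 = 2674440.
Such sub-staircase sequences of length n are counted by C_n; here n = 4. So Y = C_4 = 14.
X − Y = 2674440 − 14 = 2674426.

2674426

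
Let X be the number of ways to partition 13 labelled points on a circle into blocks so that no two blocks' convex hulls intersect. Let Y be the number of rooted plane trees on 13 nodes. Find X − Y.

534888

Non-crossing partitions of an n-element set are counted by C_n; here n = 13. So X = C_13 = 742900.
Rooted ordered (plane) trees on m nodes have m−1 edges and are counted by C_{m−1}; m = 13 gives C_12. So Y = C_12 = 208012.
X − Y = 742900 − 208012 = 534888.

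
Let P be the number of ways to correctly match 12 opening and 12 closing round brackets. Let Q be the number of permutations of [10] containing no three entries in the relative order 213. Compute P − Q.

A balanced arrangement of 12 bracket pairs is a Dyck word of semilength 12, so the count is C_12. So P = C_12 = 208012.
Permutations of [n] avoiding any single length-3 pattern are counted by C_n; here n = 10. So Q = C_10 = 16796.
P − Q = 208012 − 16796 = 191216.

191216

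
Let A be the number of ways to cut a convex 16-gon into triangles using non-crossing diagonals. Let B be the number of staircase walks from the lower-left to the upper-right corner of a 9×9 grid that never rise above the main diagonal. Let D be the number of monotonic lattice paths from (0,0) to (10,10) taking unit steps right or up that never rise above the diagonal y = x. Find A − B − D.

Triangulations of a convex m-gon are counted by C_{m−2}; with m = 16 this is C_14. So A = C_14 = 2674440.
Sub-diagonal monotone paths from (0,0) to (9,9) biject with Dyck paths of semilength 9, giving C_9. So B = C_9 = 4862.
Sub-diagonal monotone paths from (0,0) to (10,10) biject with Dyck paths of semilength 10, giving C_10. So D = C_10 = 16796.
A − B − D = 2674440 − 4862 − 16796 = 2652782.

2652782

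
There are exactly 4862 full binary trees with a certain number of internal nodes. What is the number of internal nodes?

Full binary trees with n internal nodes are counted by C_n. Since C_9 = 4862, the index is 9.

9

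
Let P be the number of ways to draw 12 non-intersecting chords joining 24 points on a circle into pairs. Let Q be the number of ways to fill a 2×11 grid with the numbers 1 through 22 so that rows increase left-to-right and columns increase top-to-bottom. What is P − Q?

149226

Pairing 24 circle points by 12 non-crossing chords gives C_12 matchings. So P = C_12 = 208012.
By the hook-length formula (or a Dyck-path bijection), SYT of shape 2×11 number C_11. So Q = C_11 = 58786.
P − Q = 208012 − 58786 = 149226.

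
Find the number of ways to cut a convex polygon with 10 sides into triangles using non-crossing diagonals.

Triangulations of a convex m-gon are counted by C_{m−2}; with m = 10 this is C_8.
C_8 = C(16,8)/9 = 12870/9 = 1430.

1430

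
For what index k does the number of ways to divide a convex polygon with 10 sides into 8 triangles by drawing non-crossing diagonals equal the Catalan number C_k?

8

A convex 10-gon is triangulated into 8 triangles, and the number of such triangulations is the Catalan number C_{10−2} = C_8.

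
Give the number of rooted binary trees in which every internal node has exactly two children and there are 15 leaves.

Full binary trees with 15 leaves have 15−1 = 14 internal nodes, so there are C_14 of them.
C_14 = C_13 · 2(2·13+1)/(13+2) = 742900 · 54/15 = 2674440.

2674440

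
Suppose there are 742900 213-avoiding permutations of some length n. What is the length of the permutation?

Permutations of [n] avoiding a fixed length-3 pattern are counted by C_n, and C_13 = 742900.

13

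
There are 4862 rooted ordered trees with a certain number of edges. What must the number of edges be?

Rooted ordered trees with n edges are counted by C_n, and C_9 = 4862.

9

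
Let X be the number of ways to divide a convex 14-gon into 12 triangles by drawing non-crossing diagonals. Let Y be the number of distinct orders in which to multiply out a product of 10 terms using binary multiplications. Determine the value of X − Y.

The number of triangulations of a 14-gon is the Catalan number C_12 (index = sides − 2). So X = C_12 = 208012.
Ways to associate a product of 10 factors correspond to binary trees on 10 leaves, so the count is C_9. So Y = C_9 = 4862.
X − Y = 208012 − 4862 = 203150.

203150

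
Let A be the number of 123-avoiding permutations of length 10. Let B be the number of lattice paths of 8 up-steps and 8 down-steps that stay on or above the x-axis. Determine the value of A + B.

18226

For any fixed pattern of length 3, the pattern-avoiding permutations of [10] number C_10. So A = C_10 = 16796.
A Dyck path with 8 up-steps and 8 down-steps has semilength 8, so there are C_8 of them. So B = C_8 = 1430.
A + B = 16796 + 1430 = 18226.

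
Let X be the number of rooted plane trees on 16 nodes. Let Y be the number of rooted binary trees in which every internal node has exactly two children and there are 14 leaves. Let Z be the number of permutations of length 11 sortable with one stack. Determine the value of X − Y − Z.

Rooted ordered (plane) trees on m nodes have m−1 edges and are counted by C_{m−1}; m = 16 gives C_15. So X = C_15 = 9694845.
Full binary trees with 14 leaves have 14−1 = 13 internal nodes, so there are C_13 of them. So Y = C_13 = 742900.
Stack-sortable permutations are exactly the 231-avoiding ones, counted by C_n; here n = 11. So Z = C_11 = 58786.
X − Y − Z = 9694845 − 742900 − 58786 = 8893159.

8893159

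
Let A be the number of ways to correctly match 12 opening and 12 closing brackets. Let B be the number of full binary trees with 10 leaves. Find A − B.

Balanced strings of n pairs of brackets are counted by C_n; here n = 12. So A = C_12 = 208012.
Full binary trees with 10 leaves have 10−1 = 9 internal nodes, so there are C_9 of them. So B = C_9 = 4862.
A − B = 208012 − 4862 = 203150.

203150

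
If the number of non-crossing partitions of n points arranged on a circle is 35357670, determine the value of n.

Non-crossing partitions of [n] are counted by C_n. The Catalan number equal to 35357670 is C_16.

16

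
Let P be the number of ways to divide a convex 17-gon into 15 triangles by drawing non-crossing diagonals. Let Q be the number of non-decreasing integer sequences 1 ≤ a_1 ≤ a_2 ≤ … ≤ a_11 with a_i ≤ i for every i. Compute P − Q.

A convex 17-gon is triangulated into 15 triangles, and the number of such triangulations is the Catalan number C_{17−2} = C_15. So P = C_15 = 9694845.
Such sub-staircase sequences of length n are counted by C_n; here n = 11. So Q = C_11 = 58786.
P − Q = 9694845 − 58786 = 9636059.

9636059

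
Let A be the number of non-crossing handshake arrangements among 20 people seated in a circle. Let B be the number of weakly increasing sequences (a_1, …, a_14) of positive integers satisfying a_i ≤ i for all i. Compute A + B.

2691236

With 20 = 2·10 people, non-crossing handshake pairings are non-crossing perfect matchings on a circle, counted by C_10. So A = C_10 = 16796.
Such sub-staircase sequences of length n are counted by C_n; here n = 14. So B = C_14 = 2674440.
A + B = 16796 + 2674440 = 2691236.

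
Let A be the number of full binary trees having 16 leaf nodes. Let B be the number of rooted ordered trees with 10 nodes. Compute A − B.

9689983

Full binary trees with 16 leaves have 16−1 = 15 internal nodes, so there are C_15 of them. So A = C_15 = 9694845.
Rooted ordered (plane) trees on m nodes have m−1 edges and are counted by C_{m−1}; m = 10 gives C_9. So B = C_9 = 4862.
A − B = 9694845 − 4862 = 9689983.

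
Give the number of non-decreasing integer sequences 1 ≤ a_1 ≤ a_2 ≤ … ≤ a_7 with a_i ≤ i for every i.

429

Such sub-staircase sequences of length n are counted by C_n; here n = 7.
C_7 = C(14,7)/8 = 3432/8 = 429.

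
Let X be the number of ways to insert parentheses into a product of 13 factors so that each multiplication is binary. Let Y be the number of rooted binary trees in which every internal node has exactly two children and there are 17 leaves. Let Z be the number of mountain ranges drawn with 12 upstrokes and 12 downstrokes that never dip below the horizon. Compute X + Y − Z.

Parenthesizations of m factors correspond to full binary trees with m leaves, counted by C_{m−1}; m = 13 gives C_12. So X = C_12 = 208012.
Full binary trees with 17 leaves have 17−1 = 16 internal nodes, so there are C_16 of them. So Y = C_16 = 35357670.
Dyck paths of semilength n (length 2n) are counted by C_n; here n = 12. So Z = C_12 = 208012.
X + Y − Z = 208012 + 35357670 − 208012 = 35357670.

35357670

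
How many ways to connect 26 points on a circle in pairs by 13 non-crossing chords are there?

742900

Non-crossing perfect matchings of 2n points on a circle are counted by C_n; with 26 points, n = 13.
C_13 = 742900.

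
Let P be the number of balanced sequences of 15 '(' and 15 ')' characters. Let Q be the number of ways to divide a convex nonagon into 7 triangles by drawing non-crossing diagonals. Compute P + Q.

9695274

A balanced arrangement of 15 bracket pairs is a Dyck word of semilength 15, so the count is C_15. So P = C_15 = 9694845.
Triangulations of a convex m-gon are counted by C_{m−2}; with m = 9 this is C_7. So Q = C_7 = 429.
P + Q = 9694845 + 429 = 9695274.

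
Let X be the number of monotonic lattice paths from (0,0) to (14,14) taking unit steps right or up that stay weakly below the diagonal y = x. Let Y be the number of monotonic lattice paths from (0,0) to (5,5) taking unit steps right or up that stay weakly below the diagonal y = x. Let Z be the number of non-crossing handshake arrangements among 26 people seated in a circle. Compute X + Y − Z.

1931582

Monotone paths in an n×n grid that stay weakly below the diagonal are counted by C_n; here n = 14. So X = C_14 = 2674440.
Monotone paths in an n×n grid that stay weakly below the diagonal are counted by C_n; here n = 5. So Y = C_5 = 42.
Non-crossing handshake pairings of 2n people are counted by C_n; 26 people gives n = 13. So Z = C_13 = 742900.
X + Y − Z = 2674440 + 42 − 742900 = 1931582.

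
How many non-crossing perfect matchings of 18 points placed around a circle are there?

4862

Pairing 18 circle points by 9 non-crossing chords gives C_9 matchings.
C_9 = C(18,9)/10 = 48620/10 = 4862.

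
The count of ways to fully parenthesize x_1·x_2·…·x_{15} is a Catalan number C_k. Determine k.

Ways to associate a product of 15 factors correspond to binary trees on 15 leaves, so the count is C_14.

14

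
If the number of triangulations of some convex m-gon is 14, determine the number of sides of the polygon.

Triangulations of a convex m-gon are counted by C_{m−2}; 14 = C_4.
So m − 2 = 4, giving m = 6 sides.

6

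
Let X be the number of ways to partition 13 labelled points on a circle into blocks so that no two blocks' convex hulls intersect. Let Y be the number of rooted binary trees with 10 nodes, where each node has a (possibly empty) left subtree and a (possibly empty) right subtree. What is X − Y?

726104

Non-crossing partitions of an n-element set are counted by C_n; here n = 13. So X = C_13 = 742900.
Rooted binary trees with 10 nodes (each child slot possibly empty) number C_10. So Y = C_10 = 16796.
X − Y = 742900 − 16796 = 726104.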